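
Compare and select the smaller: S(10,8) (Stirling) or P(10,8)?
S(10,8) = 8·S(9,8) + S(9,7) = 8·36 + 462 = 750; P(10,8) = 1,814,400.

Answer: S(10,8)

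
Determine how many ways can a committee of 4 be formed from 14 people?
1,001

Explanation: C(14,4) = 14! / (4! × (14-4)!)
         = 14! / (4! × 10!)
         = 1,001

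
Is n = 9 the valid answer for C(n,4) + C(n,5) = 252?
Yes

Reasoning: C(9,4) + C(9,5) = 126 + 126 = 252, which equals 252.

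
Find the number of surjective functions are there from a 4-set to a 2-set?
14

Reasoning: Onto functions = 2! × S(4,2)
First compute S(4,2) via recurrence:
Using the Stirling recurrence: S(n,k) = k·S(n-1,k) + S(n-1,k-1)
S(4,2) = 2·S(3,2) + S(3,1)
         = 2·3 + 1
         = 6 + 1
         = 7
Then: 2 × 7 = 14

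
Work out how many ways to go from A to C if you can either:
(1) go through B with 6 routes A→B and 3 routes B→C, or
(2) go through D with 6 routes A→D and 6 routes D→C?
Route via B: 6×3=18. Route via D: 6×6=36. Total: 54.

Answer: 54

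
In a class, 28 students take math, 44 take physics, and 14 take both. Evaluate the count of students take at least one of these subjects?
58

Solution: |A∪B| = |A|+|B|-|A∩B| = 28+44-14 = 58.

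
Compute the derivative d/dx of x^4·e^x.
Product rule: d/dx[x^4]·e^x + x^4·d/dx[e^x] = 4x^{3}e^x + x^4e^x.

Answer: (4x^3 + x^4)e^x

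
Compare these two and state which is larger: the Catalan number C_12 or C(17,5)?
C_12 = C(24,12)/(12+1) = 2,704,156/13 = 208,012; C(17,5) = 6,188.
Final answer: C_12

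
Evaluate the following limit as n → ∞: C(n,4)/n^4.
C(n,4) ≈ n^4/4! for large n. Limit = 1/4! = 1/24.

Answer: 1/24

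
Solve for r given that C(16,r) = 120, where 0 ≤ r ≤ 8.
2

C(16,r) is increasing for 0 ≤ r ≤ 8. Stepping up (C(16,r+1) = C(16,r)·(16−r)/(r+1)): C(16,1) = 16, C(16,2) = 120 ✓. So r = 2.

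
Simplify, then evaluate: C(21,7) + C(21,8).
319,770

Reasoning: By Pascal's identity: C(22,8) = 319,770.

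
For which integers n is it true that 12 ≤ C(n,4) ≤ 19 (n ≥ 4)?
6

Solution: C(5,4)=5; C(6,4)=15; C(7,4)=35. So valid n = 6.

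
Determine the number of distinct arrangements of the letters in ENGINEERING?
277,200

Explanation: Word has 11 letters (E=3, N=3, G=2, I=2, R=1). Arrangements: 11!/Π(k!) = 277,200.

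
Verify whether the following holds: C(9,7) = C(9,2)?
Symmetry C(n,k) = C(n,n-k): C(9,7) = 36 and C(9,2) = 36. Both sides agree, so the statement holds.

Answer: True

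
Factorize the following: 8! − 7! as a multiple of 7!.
7 × 7! = 35,280

Working:
8! − 7! = 8·7! − 7! = (8 − 1)·7! = 7 × 7! = 35,280.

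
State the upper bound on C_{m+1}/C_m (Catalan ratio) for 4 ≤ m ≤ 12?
25/7

Reasoning: C_{m+1}/C_m = 2(2m+1)/(m+2), which increases with m. Maximum at m = 12: 2·25/14 = 25/7.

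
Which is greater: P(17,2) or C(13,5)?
P(17,2)=272, C(13,5)=1,287.
Final answer: C(13,5)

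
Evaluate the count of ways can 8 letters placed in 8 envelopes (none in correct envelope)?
14,833

Using D(n) = (n-1)[D(n-1) + D(n-2)]:
D(8) = (8-1) × [D(7) + D(6)]
      = 7 × [1854 + 265]
      = 7 × 2119
      = 14,833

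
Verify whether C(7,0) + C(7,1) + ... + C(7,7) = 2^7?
True

Binomial theorem with x = y = 1: Σ C(7,i) = (1+1)^7 = 2^7 = 128. The statement holds.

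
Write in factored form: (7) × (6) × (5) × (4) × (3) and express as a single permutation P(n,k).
P(7,5) = 7!/(2)!

Explanation: Product of 5 consecutive descending integers starting at 7: P(7,5) = 7!/2! = 2,520.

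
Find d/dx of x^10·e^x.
(10x^9 + x^10)e^x

Solution: Product rule: d/dx[x^10]·e^x + x^10·d/dx[e^x] = 10x^{9}e^x + x^10e^x.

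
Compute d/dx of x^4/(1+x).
(4x^3(1+x) - x^4)/(1+x)²

Explanation: Quotient rule: [4x^{3}(1+x) - x^4]/(1+x)².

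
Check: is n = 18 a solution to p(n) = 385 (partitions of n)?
Yes
Pentagonal recurrence p(n) = p(n−1) + p(n−2) − p(n−5) − p(n−7) + …: p(18) = p(17) + p(16) − p(13) − p(11) + p(6) + p(3) = 297 + 231 − 101 − 56 + 11 + 3 = 385, which equals 385.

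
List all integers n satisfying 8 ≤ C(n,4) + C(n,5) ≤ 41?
6

Working:
C(5,4)+C(5,5)=6; C(6,4)+C(6,5)=21; C(7,4)+C(7,5)=56. So valid n = 6.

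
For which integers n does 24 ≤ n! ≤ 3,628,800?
4, 5, 6, 7, 8, 9, 10

Solution: n! is strictly increasing; 4! = 24 and 10! = 3,628,800, so valid n = 4, 5, 6, 7, 8, 9, 10.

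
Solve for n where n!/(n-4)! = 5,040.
10

Solution: n!/(n-4)! = n×(n-1)×(n-2)×(n-3), a product of 4 consecutive integers ≈ (n−1.5)^4. 5,040^(1/4) + 1.5 ≈ 9.9; check n = 10: 10×9×8×7 = 5,040 ✓. So n = 10.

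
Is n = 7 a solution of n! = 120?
7! = 7·6! = 7·720 = 5,040, which does not equal 120.

Answer: No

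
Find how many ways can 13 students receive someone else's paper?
2,290,792,932
Using D(n) = (n-1)[D(n-1) + D(n-2)]:
D(13) = (13-1) × [D(12) + D(11)]
      = 12 × [176214841 + 14684570]
      = 12 × 190899411
      = 2,290,792,932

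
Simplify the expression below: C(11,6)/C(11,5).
1

Working:
C(n,k+1)/C(n,k) = (n−k)/(k+1). Here (11−5)/(5+1) = 6/6 = 1.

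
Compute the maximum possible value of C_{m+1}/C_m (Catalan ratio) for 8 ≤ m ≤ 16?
11/3
C_{m+1}/C_m = 2(2m+1)/(m+2), which increases with m. Maximum at m = 16: 2·33/18 = 11/3.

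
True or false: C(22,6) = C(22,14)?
C(22,6) = 74,613 but C(22,14) = 319,770; symmetry gives C(22,6) = C(22,16), not C(22,14).

Answer: False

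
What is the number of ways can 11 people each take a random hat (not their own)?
Using D(n) = (n-1)[D(n-1) + D(n-2)]:
D(11) = (11-1) × [D(10) + D(9)]
      = 10 × [1334961 + 133496]
      = 10 × 1468457
      = 14,684,570
Final answer: 14,684,570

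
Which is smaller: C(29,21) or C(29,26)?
C(29,26)
C(29,21)=4,292,145, C(29,26)=3,654.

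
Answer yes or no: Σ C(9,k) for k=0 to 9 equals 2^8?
No

Solution: Binomial theorem: Σ C(9,k) = (1+1)^9 = 2^9 = 512; RHS 2^8 = 256.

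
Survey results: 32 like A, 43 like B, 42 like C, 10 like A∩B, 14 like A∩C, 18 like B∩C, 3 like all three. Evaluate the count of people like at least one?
78

Working:
|A∪B∪C| = 32+43+42-10-14-18+3 = 78.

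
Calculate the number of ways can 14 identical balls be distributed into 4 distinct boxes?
C(14+4-1, 4-1) = C(17, 3) = 680.
Final answer: 680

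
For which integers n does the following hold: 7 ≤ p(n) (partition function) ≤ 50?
5, 6, 7, 8, 9, 10

Working:
Tabulating p(n) via p(n) = p(n−1) + p(n−2) − p(n−5) − p(n−7) + …: p(4)=5; p(5)=7; p(6)=11; p(7)=15; p(8)=22; p(9)=30; p(10)=42; p(11)=56. So valid n = 5, 6, 7, 8, 9, 10.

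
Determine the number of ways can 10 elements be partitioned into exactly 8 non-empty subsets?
750

Explanation: This equals S(10,8), the Stirling number of the 2nd kind.
Using the Stirling recurrence: S(n,k) = k·S(n-1,k) + S(n-1,k-1)
S(10,8) = 8·S(9,8) + S(9,7)
         = 8·36 + 462
         = 288 + 462
         = 750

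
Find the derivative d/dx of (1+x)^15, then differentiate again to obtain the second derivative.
210(1+x)^13

Solution: First derivative: 15(1+x)^{14}. Second derivative: 15·14·(1+x)^{13} = 210(1+x)^{13}.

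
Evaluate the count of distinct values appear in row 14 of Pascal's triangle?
8

Explanation: Row 14 has entries C(14,0)..C(14,14); by symmetry C(14,k)=C(14,14-k), giving 8 distinct values.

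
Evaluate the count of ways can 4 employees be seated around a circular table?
6

Reasoning: Circular arrangements: (4-1)! = 6.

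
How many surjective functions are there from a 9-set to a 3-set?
18,150

Solution: Onto functions = 3! × S(9,3)
First compute S(9,3) via recurrence:
Using the Stirling recurrence: S(n,k) = k·S(n-1,k) + S(n-1,k-1)
S(9,3) = 3·S(8,3) + S(8,2)
         = 3·966 + 127
         = 2898 + 127
         = 3,025
Then: 6 × 3025 = 18,150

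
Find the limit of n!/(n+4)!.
0

Solution: n!/(n+4)! = 1/[(n+1)(n+2)···(n+4)] → 0 as n → ∞.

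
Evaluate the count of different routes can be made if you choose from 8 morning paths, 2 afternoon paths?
16

Working:
By the multiplication principle: 8 × 2 = 16.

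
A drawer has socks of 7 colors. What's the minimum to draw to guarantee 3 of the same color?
15

Worst case: 2 of each = 14. One more: 15.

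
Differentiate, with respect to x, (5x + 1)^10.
50(5x + 1)^9

Solution: Chain rule: 10(5x+1)^{9} × 5 = 50(5x+1)^{9}.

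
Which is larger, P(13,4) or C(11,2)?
P(13,4)=17,160, C(11,2)=55.

Answer: P(13,4)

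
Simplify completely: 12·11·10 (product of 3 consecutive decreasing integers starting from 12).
1,320

Reasoning: This is P(12,3) = 12!/(9)! = 1,320.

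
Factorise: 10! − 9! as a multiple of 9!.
10! − 9! = 10·9! − 9! = (10 − 1)·9! = 9 × 9! = 3,265,920.

Answer: 9 × 9! = 3,265,920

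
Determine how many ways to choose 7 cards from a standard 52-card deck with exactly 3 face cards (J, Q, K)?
12 face cards and 40 non-face cards: C(12,3) × C(40,4) = 220 × 91,390 = 20,105,800.
Final answer: 20,105,800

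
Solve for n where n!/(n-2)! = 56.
8

n!/(n-2)! = n×(n-1), a product of 2 consecutive integers ≈ (n−0.5)^2. 56^(1/2) + 0.5 ≈ 8.0; check n = 8: 8×7 = 56 ✓. So n = 8.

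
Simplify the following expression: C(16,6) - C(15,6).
C(16,6) - C(15,6) = C(15,5) = 3,003.

Answer: 3,003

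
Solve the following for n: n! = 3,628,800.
10

Explanation: n! is strictly increasing. 8! = 40,320, 9! = 362,880, 10! = 3,628,800 ✓. So n = 10.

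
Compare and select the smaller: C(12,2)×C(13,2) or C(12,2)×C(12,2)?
C(12,2)×C(12,2)

Explanation: C(12,2)×C(13,2)=5,148, C(12,2)×C(12,2)=4,356.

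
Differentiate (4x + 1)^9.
36(4x + 1)^8

Chain rule: 9(4x+1)^{8} × 4 = 36(4x+1)^{8}.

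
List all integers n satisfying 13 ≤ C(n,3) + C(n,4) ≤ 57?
5, 6
C(4,3)+C(4,4)=5; C(5,3)+C(5,4)=15; C(6,3)+C(6,4)=35; C(7,3)+C(7,4)=70. So valid n = 5, 6.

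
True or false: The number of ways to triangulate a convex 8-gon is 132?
True

Explanation: Triangulations of a convex 8-gon are counted by the Catalan number C_6: C_6 = C(12,6)/(6+1) = 924/7 = 132.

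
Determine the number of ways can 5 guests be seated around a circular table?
24

Explanation: Circular arrangements: (5-1)! = 24.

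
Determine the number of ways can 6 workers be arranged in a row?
Arrangements of 6 distinct objects: 6! = 720.

Answer: 720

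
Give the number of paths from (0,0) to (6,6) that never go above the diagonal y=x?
132
Counted by the Catalan number C_6: C_6 = C(12,6)/(6+1) = 924/7 = 132.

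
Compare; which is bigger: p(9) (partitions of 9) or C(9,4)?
Pentagonal recurrence p(n) = p(n−1) + p(n−2) − p(n−5) − p(n−7) + …: p(9) = p(8) + p(7) − p(4) − p(2) = 22 + 15 − 5 − 2 = 30; C(9,4) = 126.
Final answer: C(9,4)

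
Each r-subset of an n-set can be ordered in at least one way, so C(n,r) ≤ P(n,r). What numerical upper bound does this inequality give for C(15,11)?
54,486,432,000
P(15,11) = 15·14·13·12·11·10·9·8·7·6·5 = 54,486,432,000, so C(15,11) ≤ 54,486,432,000. (The bound is loose by a factor of 11! = 39,916,800: C(15,11) = 54,486,432,000/39,916,800 = 1,365.)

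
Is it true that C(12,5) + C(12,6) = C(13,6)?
True

Explanation: Pascal's identity: LHS = 792 + 924 = 1,716; RHS = C(13,6) = 1,716. Both sides agree, so the statement holds.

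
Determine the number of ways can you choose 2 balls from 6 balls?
15

Explanation: C(6,2) = 6! / (2! × (6-2)!)
         = 6! / (2! × 4!)
         = 15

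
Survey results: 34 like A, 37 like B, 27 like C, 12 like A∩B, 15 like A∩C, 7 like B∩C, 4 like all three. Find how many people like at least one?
68

Explanation: |A∪B∪C| = 34+37+27-12-15-7+4 = 68.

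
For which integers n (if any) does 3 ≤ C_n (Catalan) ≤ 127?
3, 4, 5

Solution: C_2=2; C_3=5; C_4=14; C_5=42; C_6=132. So valid n = 3, 4, 5.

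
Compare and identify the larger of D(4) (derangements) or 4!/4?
D(4)

Working:
D(4) = (4-1)·[D(3) + D(2)] = 3·[2 + 1] = 9; 4!/4 = 24/4 = 6.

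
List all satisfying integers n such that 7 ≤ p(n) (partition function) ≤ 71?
5, 6, 7, 8, 9, 10, 11

Reasoning: Tabulating p(n) via p(n) = p(n−1) + p(n−2) − p(n−5) − p(n−7) + …: p(4)=5; p(5)=7; p(6)=11; p(7)=15; p(8)=22; p(9)=30; p(10)=42; p(11)=56; p(12)=77. So valid n = 5, 6, 7, 8, 9, 10, 11.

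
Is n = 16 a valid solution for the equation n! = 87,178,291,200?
No

16! = 16·15! = 16·1,307,674,368,000 = 20,922,789,888,000, which does not equal 87,178,291,200.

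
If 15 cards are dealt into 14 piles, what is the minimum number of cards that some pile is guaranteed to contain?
2

Explanation: Pigeonhole: ⌈15/14⌉ = 2.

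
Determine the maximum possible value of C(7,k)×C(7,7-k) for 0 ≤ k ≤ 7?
1,225

C(7,k)·C(7,7-k) = C(7,k)², maximised at the centre k = 3: C(7,3)² = 1,225.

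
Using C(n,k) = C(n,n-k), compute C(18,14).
3,060

Explanation: C(18,14) = C(18,4) = 3,060.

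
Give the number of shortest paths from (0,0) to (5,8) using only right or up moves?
Choose 5 rights from 13 moves: C(13,5) = 1,287.

Answer: 1,287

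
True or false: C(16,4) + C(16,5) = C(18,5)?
False

Solution: Pascal's identity gives C(17,5) = 6,188, whereas C(18,5) = 8,568.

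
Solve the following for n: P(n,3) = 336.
8

P(n,3) = n(n−1)(n−2) is increasing in n; n(n−1)(n−2) ≈ (n−1)^3 = 336 gives n ≈ 8.0. Check: P(6,3) = 120, P(7,3) = 210, P(8,3) = 336 ✓. So n = 8.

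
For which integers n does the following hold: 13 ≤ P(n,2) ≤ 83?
P(4,2)=12; P(5,2)=20; P(6,2)=30; P(7,2)=42; P(8,2)=56; P(9,2)=72; P(10,2)=90. So valid n = 5, 6, 7, 8, 9.

Answer: 5, 6, 7, 8, 9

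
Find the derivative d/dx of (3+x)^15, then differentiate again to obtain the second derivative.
210(3+x)^13

Working:
First derivative: 15(3+x)^{14}. Second derivative: 15·14·(3+x)^{13} = 210(3+x)^{13}.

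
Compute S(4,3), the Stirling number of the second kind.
6

Using the Stirling recurrence: S(n,k) = k·S(n-1,k) + S(n-1,k-1)
S(4,3) = 3·S(3,3) + S(3,2)
         = 3·1 + 3
         = 3 + 3
         = 6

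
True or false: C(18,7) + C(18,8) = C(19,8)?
True

Solution: Pascal's identity C(n,k) + C(n,k+1) = C(n+1,k+1): 31,824 + 43,758 = 75,582 = C(19,8).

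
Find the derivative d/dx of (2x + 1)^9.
18(2x + 1)^8

Explanation: Chain rule: 9(2x+1)^{8} × 2 = 18(2x+1)^{8}.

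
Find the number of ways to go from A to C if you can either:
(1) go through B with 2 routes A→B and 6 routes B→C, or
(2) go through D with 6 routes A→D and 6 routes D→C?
48

Explanation: Route via B: 2×6=12. Route via D: 6×6=36. Total: 48.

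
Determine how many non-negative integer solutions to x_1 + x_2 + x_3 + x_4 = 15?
816

Reasoning: C(15+4-1, 4-1) = 816.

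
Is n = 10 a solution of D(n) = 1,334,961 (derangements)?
Yes
D(10) = (10-1)·[D(9) + D(8)] = 9·[133,496 + 14,833] = 1,334,961, which equals 1,334,961.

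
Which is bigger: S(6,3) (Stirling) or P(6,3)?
P(6,3)

S(6,3) = 3·S(5,3) + S(5,2) = 3·25 + 15 = 90; P(6,3) = 120.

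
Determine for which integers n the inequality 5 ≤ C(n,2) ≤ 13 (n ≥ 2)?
C(3,2)=3; C(4,2)=6; C(5,2)=10; C(6,2)=15. So valid n = 4, 5.

Answer: 4, 5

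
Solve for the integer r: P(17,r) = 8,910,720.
6

Solution: P(17,r) = 17·16·…·(17−r+1), a product of r factors. Multiplying down from 17: 17 = 17; 17·16 = 272; 17·16·15 = 4,080; 17·16·15·14 = 57,120; 17·16·15·14·13 = 742,560; 17·16·15·14·13·12 = 8,910,720 ✓ (6 factors). So r = 6.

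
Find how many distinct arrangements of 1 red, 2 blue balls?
Multinomial: 3!/(1! × 2!) = 3.

Answer: 3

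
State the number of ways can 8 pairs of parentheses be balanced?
1,430

Explanation: Using the Catalan number formula: C_n = C(2n, n) / (n+1)
C_8 = C(16, 8) / (8+1)
     = 12870 / 9
     = 1,430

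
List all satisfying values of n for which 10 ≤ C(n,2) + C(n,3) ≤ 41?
C(3,2)+C(3,3)=4; C(4,2)+C(4,3)=10; C(5,2)+C(5,3)=20; C(6,2)+C(6,3)=35; C(7,2)+C(7,3)=56. So valid n = 4, 5, 6.
Final answer: 4, 5, 6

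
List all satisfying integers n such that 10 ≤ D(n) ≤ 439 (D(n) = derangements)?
5, 6

Reasoning: Using D(n) = (n−1)[D(n−1) + D(n−2)] with D(1)=0, D(2)=1: D(4)=9; D(5)=44; D(6)=265; D(7)=1,854. So valid n = 5, 6.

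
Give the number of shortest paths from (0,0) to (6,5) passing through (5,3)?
168

Working:
To (5,3): C(8,5)=56. From there: C(3,1)=3. Total: 168.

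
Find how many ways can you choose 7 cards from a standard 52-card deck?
C(52,7) = 133,784,560.

Answer: 133,784,560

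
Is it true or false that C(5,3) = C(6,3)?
False
LHS = C(5,3) = 10; RHS = C(6,3) = 20. 10 ≠ 20, so the statement does not hold.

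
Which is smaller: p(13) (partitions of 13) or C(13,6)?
p(13)
Pentagonal recurrence p(n) = p(n−1) + p(n−2) − p(n−5) − p(n−7) + …: p(13) = p(12) + p(11) − p(8) − p(6) + p(1) = 77 + 56 − 22 − 11 + 1 = 101; C(13,6) = 1,716.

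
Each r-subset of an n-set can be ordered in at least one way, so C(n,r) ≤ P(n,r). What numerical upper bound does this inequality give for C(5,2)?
20

Reasoning: P(5,2) = 5·4 = 20, so C(5,2) ≤ 20. (The bound is loose by a factor of 2! = 2: C(5,2) = 20/2 = 10.)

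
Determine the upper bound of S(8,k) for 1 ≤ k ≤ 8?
1,701

Reasoning: Row S(8,k) for k = 1..8 (via S(n,k) = k·S(n−1,k) + S(n−1,k−1)): 1, 127, 966, 1,701, 1,050, 266, 28, 1. The row is unimodal; maximum at k = 4: 1,701.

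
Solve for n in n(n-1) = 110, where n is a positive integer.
11

Explanation: n² − n − 110 = 0, so n = (1 ± √(1 + 4·110))/2 = (1 ± √441)/2 = (1 ± 21)/2, i.e. n = 11 or n = -10. Taking the positive root, n = 11 (check: 11×10 = 110).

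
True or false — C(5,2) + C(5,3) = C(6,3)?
True

Pascal's identity: LHS = 10 + 10 = 20; RHS = C(6,3) = 20. Both sides agree, so the statement holds.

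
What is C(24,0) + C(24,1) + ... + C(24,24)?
16,777,216

Explanation: Sum of binomial coefficients = 2^24 = 16,777,216.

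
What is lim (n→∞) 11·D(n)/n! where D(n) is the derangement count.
D(n)/n! → 1/e, so 11·D(n)/n! → 11/e.

Answer: 11/e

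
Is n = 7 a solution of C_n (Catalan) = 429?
Yes
C_7 = C(14,7)/(7+1) = 3,432/8 = 429, which equals 429.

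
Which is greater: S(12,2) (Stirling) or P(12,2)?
S(12,2) = 2·S(11,2) + S(11,1) = 2·1,023 + 1 = 2,047; P(12,2) = 132.
Final answer: S(12,2)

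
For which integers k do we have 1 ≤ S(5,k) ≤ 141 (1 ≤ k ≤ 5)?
1, 2, 3, 4, 5

Working:
S(5,1)=1; S(5,2)=15; S(5,3)=25; S(5,4)=10; S(5,5)=1. So valid k = 1, 2, 3, 4, 5.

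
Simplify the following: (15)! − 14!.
(15)! − 14! = (15)·14! − 14! = (15−1)·14! = 14·14! = 1,220,496,076,800.

Answer: 1,220,496,076,800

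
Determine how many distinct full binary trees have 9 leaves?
Using the Catalan number formula: C_n = C(2n, n) / (n+1)
C_8 = C(16, 8) / (8+1)
     = 12870 / 9
     = 1,430
Final answer: 1,430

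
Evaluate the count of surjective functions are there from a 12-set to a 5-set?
165,528,000
Onto functions = 5! × S(12,5)
First compute S(12,5) via recurrence:
Using the Stirling recurrence: S(n,k) = k·S(n-1,k) + S(n-1,k-1)
S(12,5) = 5·S(11,5) + S(11,4)
         = 5·246730 + 145750
         = 1233650 + 145750
         = 1,379,400
Then: 120 × 1379400 = 165,528,000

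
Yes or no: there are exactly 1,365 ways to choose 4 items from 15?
Yes

C(15,4) = 1,365.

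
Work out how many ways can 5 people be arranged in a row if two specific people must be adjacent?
48

Working:
Treat pair as unit: (5-1)! arrangements × 2 internal orders = 48.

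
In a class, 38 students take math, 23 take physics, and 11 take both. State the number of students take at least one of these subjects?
|A∪B| = |A|+|B|-|A∩B| = 38+23-11 = 50.

Answer: 50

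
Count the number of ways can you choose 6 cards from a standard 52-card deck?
C(52,6) = 20,358,520.

Answer: 20,358,520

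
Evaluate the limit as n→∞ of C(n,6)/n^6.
1/720

Explanation: C(n,6) ≈ n^6/6! for large n. Limit = 1/6! = 1/720.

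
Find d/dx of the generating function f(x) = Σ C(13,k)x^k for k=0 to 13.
Σ k·C(13,k)x^(k-1) for k=1 to 13
Term-by-term differentiation gives Σ k·C(13,k)x^{k-1} for k=1 to 13.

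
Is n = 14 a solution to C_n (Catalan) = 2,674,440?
Yes
C_14 = C(28,14)/(14+1) = 40,116,600/15 = 2,674,440, which equals 2,674,440.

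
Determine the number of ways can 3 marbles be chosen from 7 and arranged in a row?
P(7,3) = 7!/(7-3)! = 210.

Answer: 210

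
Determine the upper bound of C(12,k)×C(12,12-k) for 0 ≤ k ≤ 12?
C(12,k)·C(12,12-k) = C(12,k)², maximised at the centre k = 6: C(12,6)² = 853,776.
Final answer: 853,776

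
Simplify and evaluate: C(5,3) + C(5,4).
By Pascal's identity: C(6,4) = 15.
Final answer: 15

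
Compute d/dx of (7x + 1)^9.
63(7x + 1)^8

Solution: Chain rule: 9(7x+1)^{8} × 7 = 63(7x+1)^{8}.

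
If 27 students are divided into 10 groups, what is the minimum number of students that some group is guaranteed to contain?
3

Reasoning: Pigeonhole: ⌈27/10⌉ = 3.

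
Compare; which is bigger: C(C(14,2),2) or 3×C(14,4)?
C(C(14,2),2)

Working:
C(C(14,2),2)=4,095, 3×C(14,4)=3,003.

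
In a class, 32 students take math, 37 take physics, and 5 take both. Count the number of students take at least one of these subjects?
64

Reasoning: |A∪B| = |A|+|B|-|A∩B| = 32+37-5 = 64.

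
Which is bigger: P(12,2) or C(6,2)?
P(12,2)

Reasoning: P(12,2)=132, C(6,2)=15.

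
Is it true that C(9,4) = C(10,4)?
False

LHS = C(9,4) = 126; RHS = C(10,4) = 210. 126 ≠ 210, so the statement does not hold.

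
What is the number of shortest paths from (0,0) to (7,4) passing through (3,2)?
150

Explanation: To (3,2): C(5,3)=10. From there: C(6,4)=15. Total: 150.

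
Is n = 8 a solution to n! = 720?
8! = 8·7! = 8·5,040 = 40,320, which does not equal 720.

Answer: No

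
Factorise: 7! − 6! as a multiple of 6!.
6 × 6! = 4,320

Solution: 7! − 6! = 7·6! − 6! = (7 − 1)·6! = 6 × 6! = 4,320.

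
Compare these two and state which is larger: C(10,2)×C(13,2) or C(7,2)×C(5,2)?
C(10,2)×C(13,2)

Solution: C(10,2)×C(13,2)=3,510, C(7,2)×C(5,2)=210.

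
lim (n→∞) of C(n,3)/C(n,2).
∞

Reasoning: C(n,3)/C(n,2) = (n-2)/3 → ∞ as n → ∞.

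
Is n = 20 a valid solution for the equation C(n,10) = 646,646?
C(20,10) = 20·19·18·17·16·15·14·13·12·11/10! = 670,442,572,800/3,628,800 = 184,756, which does not equal 646,646.

Answer: No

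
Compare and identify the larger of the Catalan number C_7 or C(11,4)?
C_7

Working:
C_7 = C(14,7)/(7+1) = 3,432/8 = 429; C(11,4) = 330.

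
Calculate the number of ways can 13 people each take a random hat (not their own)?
Using D(n) = (n-1)[D(n-1) + D(n-2)]:
D(13) = (13-1) × [D(12) + D(11)]
      = 12 × [176214841 + 14684570]
      = 12 × 190899411
      = 2,290,792,932
Final answer: 2,290,792,932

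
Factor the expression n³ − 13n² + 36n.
n³ − 13n² + 36n = n(n² − 13n + 36) = n(n − 4)(n − 9).
Final answer: n(n − 4)(n − 9)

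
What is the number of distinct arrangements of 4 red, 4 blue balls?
70

Solution: Multinomial: 8!/(4! × 4!) = 70.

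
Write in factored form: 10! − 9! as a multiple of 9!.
9 × 9! = 3,265,920
10! − 9! = 10·9! − 9! = (10 − 1)·9! = 9 × 9! = 3,265,920.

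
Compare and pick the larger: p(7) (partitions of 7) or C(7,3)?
Pentagonal recurrence p(n) = p(n−1) + p(n−2) − p(n−5) − p(n−7) + …: p(7) = p(6) + p(5) − p(2) − p(0) = 11 + 7 − 2 − 1 = 15; C(7,3) = 35.

Answer: C(7,3)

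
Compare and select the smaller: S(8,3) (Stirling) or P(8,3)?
P(8,3)

Solution: S(8,3) = 3·S(7,3) + S(7,2) = 3·301 + 63 = 966; P(8,3) = 336.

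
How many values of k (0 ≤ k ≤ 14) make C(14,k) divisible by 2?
7

Reasoning: Checking C(14,k) mod 2 for k = 0..14: divisible at k = 1, 3, 5, 7, 9, 11, 13. That's 7 values.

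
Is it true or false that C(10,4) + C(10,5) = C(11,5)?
True

Reasoning: Pascal's identity: LHS = 210 + 252 = 462; RHS = C(11,5) = 462. Both sides agree, so the statement holds.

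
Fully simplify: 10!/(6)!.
5,040

Solution: This equals 10×9×...×7 = 5,040.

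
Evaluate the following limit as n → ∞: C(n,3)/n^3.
1/6

Solution: C(n,3) ≈ n^3/3! for large n. Limit = 1/3! = 1/6.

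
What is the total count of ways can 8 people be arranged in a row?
40,320
Arrangements of 8 distinct objects: 8! = 40,320.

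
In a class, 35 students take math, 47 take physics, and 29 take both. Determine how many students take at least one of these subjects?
|A∪B| = |A|+|B|-|A∩B| = 35+47-29 = 53.
Final answer: 53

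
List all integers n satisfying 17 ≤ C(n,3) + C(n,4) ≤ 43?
C(5,3)+C(5,4)=15; C(6,3)+C(6,4)=35; C(7,3)+C(7,4)=70. So valid n = 6.
Final answer: 6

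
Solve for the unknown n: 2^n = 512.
9

2^9 = 512, so n = 9.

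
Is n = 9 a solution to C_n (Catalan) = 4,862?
Yes

Working:
C_9 = C(18,9)/(9+1) = 48,620/10 = 4,862, which equals 4,862.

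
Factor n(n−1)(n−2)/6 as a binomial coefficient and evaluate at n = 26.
C(n,3); C(26,3) = 2,600

Reasoning: n(n−1)(n−2)/6 = n!/(3!(n−3)!) = C(n,3). At n = 26: C(26,3) = 2,600.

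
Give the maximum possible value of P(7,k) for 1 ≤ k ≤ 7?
5,040

P(7,k) increases in k, so maximum at k = 7: 7! = 5,040.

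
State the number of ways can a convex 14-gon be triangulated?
208,012

Using the Catalan number formula: C_n = C(2n, n) / (n+1)
C_12 = C(24, 12) / (12+1)
     = 2704156 / 13
     = 208,012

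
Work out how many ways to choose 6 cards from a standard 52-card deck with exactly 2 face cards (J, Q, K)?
6,031,740

Working:
12 face cards and 40 non-face cards: C(12,2) × C(40,4) = 66 × 91,390 = 6,031,740.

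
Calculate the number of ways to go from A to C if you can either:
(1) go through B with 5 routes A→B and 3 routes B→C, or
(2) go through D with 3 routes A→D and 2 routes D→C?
21
Route via B: 5×3=15. Route via D: 3×2=6. Total: 21.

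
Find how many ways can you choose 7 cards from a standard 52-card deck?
133,784,560

Solution: C(52,7) = 133,784,560.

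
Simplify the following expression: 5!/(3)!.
20

This equals 5×4 = 20.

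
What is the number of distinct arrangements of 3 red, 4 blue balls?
Multinomial: 7!/(3! × 4!) = 35.

Answer: 35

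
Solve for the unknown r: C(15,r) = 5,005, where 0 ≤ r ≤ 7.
6

Explanation: C(15,r) is increasing for 0 ≤ r ≤ 7. Stepping up (C(15,r+1) = C(15,r)·(15−r)/(r+1)): C(15,1) = 15, C(15,2) = 105, C(15,3) = 455, C(15,4) = 1,365, C(15,5) = 3,003, C(15,6) = 5,005 ✓. So r = 6.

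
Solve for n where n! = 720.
6

Reasoning: n! is strictly increasing. 4! = 24, 5! = 120, 6! = 720 ✓. So n = 6.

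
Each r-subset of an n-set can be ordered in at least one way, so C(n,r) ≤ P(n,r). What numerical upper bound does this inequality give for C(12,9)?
P(12,9) = 12·11·10·9·8·7·6·5·4 = 79,833,600, so C(12,9) ≤ 79,833,600. (The bound is loose by a factor of 9! = 362,880: C(12,9) = 79,833,600/362,880 = 220.)
Final answer: 79,833,600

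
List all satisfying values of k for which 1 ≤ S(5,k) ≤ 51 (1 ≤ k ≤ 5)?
S(5,1)=1; S(5,2)=15; S(5,3)=25; S(5,4)=10; S(5,5)=1. So valid k = 1, 2, 3, 4, 5.
Final answer: 1, 2, 3, 4, 5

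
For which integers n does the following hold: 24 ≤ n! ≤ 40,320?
4, 5, 6, 7, 8
n! is strictly increasing; 4! = 24 and 8! = 40,320, so valid n = 4, 5, 6, 7, 8.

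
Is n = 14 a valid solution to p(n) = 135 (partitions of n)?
Pentagonal recurrence p(n) = p(n−1) + p(n−2) − p(n−5) − p(n−7) + …: p(14) = p(13) + p(12) − p(9) − p(7) + p(2) = 101 + 77 − 30 − 15 + 2 = 135, which equals 135.

Answer: Yes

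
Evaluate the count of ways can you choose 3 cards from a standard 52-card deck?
22,100

Solution: C(52,3) = 22,100.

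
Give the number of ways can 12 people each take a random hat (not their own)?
Using D(n) = (n-1)[D(n-1) + D(n-2)]:
D(12) = (12-1) × [D(11) + D(10)]
      = 11 × [14684570 + 1334961]
      = 11 × 16019531
      = 176,214,841

Answer: 176,214,841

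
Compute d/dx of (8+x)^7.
7(8+x)^6

Working:
Using the power rule: d/dx (8+x)^7 = 7(8+x)^{6}.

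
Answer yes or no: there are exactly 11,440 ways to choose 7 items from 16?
Yes

C(16,7) = 11,440.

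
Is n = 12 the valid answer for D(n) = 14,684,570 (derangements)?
No

D(12) = (12-1)·[D(11) + D(10)] = 11·[14,684,570 + 1,334,961] = 176,214,841, which does not equal 14,684,570.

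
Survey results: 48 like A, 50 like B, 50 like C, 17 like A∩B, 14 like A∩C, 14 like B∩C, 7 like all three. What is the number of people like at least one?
110

Explanation: |A∪B∪C| = 48+50+50-17-14-14+7 = 110.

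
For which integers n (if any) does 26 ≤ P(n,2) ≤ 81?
P(5,2)=20; P(6,2)=30; P(7,2)=42; P(8,2)=56; P(9,2)=72; P(10,2)=90. So valid n = 6, 7, 8, 9.
Final answer: 6, 7, 8, 9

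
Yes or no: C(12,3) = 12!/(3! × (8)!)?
No

Working:
The correct denominator is 3!×9!, giving C(12,3) = 220; the stated RHS is 12!/(3!×8!) = 1,980 ≠ 220, so the statement does not hold.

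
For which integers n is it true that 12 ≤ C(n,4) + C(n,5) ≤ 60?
C(5,4)+C(5,5)=6; C(6,4)+C(6,5)=21; C(7,4)+C(7,5)=56; C(8,4)+C(8,5)=126. So valid n = 6, 7.
Final answer: 6, 7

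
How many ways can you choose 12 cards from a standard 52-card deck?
C(52,12) = 206,379,406,870.

Answer: 206,379,406,870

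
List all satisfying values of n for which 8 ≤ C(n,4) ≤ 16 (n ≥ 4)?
6

C(5,4)=5; C(6,4)=15; C(7,4)=35. So valid n = 6.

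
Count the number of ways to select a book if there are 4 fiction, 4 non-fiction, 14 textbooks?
By the addition principle: 4 + 4 + 14 = 22.
Final answer: 22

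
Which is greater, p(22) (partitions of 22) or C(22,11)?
Pentagonal recurrence p(n) = p(n−1) + p(n−2) − p(n−5) − p(n−7) + …: p(22) = p(21) + p(20) − p(17) − p(15) + p(10) + p(7) − p(0) = 792 + 627 − 297 − 176 + 42 + 15 − 1 = 1,002; C(22,11) = 705,432.

Answer: C(22,11)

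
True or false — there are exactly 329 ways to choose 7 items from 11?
False

Working:
C(11,7) = 330 ≠ 329.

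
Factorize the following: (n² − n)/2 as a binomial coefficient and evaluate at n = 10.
C(n,2); C(10,2) = 45

Reasoning: (n² − n)/2 = n(n−1)/2 = C(n,2). At n = 10: C(10,2) = 45.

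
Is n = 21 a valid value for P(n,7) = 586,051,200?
P(21,7) = 21·20·19·18·17·16·15 = 586,051,200, which equals 586,051,200.
Final answer: Yes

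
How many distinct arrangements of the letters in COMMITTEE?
45,360

Solution: Word has 9 letters (C=1, O=1, M=2, I=1, T=2, E=2). Arrangements: 9!/Π(k!) = 45,360.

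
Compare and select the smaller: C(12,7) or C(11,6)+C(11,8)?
C(12,7)=792; C(11,6)+C(11,8)=462+165=627.

Answer: C(11,6)+C(11,8)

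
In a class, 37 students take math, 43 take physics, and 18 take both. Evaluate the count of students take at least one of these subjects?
62

Working:
|A∪B| = |A|+|B|-|A∩B| = 37+43-18 = 62.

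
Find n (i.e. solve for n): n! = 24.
4

n! is strictly increasing. 2! = 2, 3! = 6, 4! = 24 ✓. So n = 4.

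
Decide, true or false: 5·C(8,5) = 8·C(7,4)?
True

Absorption identity k·C(n,k) = n·C(n-1,k-1). LHS = 5·56 = 280; RHS = 8·35 = 280.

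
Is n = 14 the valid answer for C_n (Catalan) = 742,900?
No

Working:
C_14 = C(28,14)/(14+1) = 40,116,600/15 = 2,674,440, which does not equal 742,900.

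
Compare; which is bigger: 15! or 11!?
15!=1,307,674,368,000, 11!=39,916,800. 15! > 11!.
Final answer: 15!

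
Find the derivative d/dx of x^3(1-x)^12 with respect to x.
3x^2(1-x)^12 - 12x^3(1-x)^11
Product rule: 3x^{2}(1-x)^{12} + x^3·(-12)(1-x)^{11}.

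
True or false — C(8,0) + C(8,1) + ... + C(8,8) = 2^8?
True
Binomial theorem with x = y = 1: Σ C(8,i) = (1+1)^8 = 2^8 = 256. The statement holds.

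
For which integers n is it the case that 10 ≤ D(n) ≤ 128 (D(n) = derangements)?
5

Using D(n) = (n−1)[D(n−1) + D(n−2)] with D(1)=0, D(2)=1: D(4)=9; D(5)=44; D(6)=265. So valid n = 5.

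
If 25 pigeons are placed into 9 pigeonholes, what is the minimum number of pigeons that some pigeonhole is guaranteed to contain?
3
Pigeonhole: ⌈25/9⌉ = 3.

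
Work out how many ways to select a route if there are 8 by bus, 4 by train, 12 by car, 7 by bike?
31

Explanation: By the addition principle: 8 + 4 + 12 + 7 = 31.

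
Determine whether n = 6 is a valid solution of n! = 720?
Yes

6! = 6·5! = 6·120 = 720, which equals 720.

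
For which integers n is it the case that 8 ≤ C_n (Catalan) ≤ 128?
4, 5

Solution: C_3=5; C_4=14; C_5=42; C_6=132. So valid n = 4, 5.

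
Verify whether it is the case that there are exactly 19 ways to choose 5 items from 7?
C(7,5) = 21 ≠ 19.
Final answer: False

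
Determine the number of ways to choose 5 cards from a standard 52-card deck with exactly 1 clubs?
13 clubs and 39 non-clubs: C(13,1) × C(39,4) = 13 × 82251 = 1,069,263.

Answer: 1,069,263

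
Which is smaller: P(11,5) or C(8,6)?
C(8,6)
P(11,5)=55,440, C(8,6)=28.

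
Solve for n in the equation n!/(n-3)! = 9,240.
22

Solution: n!/(n-3)! = n×(n-1)×(n-2), a product of 3 consecutive integers ≈ (n−1)^3. 9,240^(1/3) + 1 ≈ 22.0; check n = 22: 22×21×20 = 9,240 ✓. So n = 22.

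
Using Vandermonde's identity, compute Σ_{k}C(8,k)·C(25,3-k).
= C(8+25,3) = C(33,3) = 5,456.

Answer: 5,456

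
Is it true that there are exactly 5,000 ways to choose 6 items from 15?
C(15,6) = 5,005 ≠ 5000.

Answer: False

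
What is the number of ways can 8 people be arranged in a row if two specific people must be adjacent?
10,080

Reasoning: Treat pair as unit: (8-1)! arrangements × 2 internal orders = 10,080.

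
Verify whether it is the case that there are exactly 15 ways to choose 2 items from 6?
True
C(6,2) = 15.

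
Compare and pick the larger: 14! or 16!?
14!=87,178,291,200, 16!=20,922,789,888,000. 16! > 14!.

Answer: 16!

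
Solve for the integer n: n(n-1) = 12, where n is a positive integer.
4

Explanation: n² − n − 12 = 0, so n = (1 ± √(1 + 4·12))/2 = (1 ± √49)/2 = (1 ± 7)/2, i.e. n = 4 or n = -3. Taking the positive root, n = 4 (check: 4×3 = 12).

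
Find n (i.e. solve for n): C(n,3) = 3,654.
29

Working:
C(n,3) = n(n−1)(n−2)/3! is increasing in n, and n(n−1)(n−2) = 3!·3,654 = 21,924 ≈ (n−1)^3 gives n ≈ 29.0. Check: C(27,3) = 2,925, C(28,3) = 3,276, C(29,3) = 3,654 ✓. So n = 29.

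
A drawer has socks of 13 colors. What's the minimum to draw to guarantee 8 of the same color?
Worst case: 7 of each = 91. One more: 92.
Final answer: 92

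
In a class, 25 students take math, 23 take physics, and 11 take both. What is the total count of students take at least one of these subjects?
|A∪B| = |A|+|B|-|A∩B| = 25+23-11 = 37.
Final answer: 37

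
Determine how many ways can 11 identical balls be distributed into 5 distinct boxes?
1,365

Explanation: C(11+5-1, 5-1) = C(15, 4) = 1,365.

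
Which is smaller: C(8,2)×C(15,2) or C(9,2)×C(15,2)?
C(8,2)×C(15,2)

Working:
C(8,2)×C(15,2)=2,940, C(9,2)×C(15,2)=3,780.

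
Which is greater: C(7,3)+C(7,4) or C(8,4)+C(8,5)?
First=70, Second=126.

Answer: C(8,4)+C(8,5)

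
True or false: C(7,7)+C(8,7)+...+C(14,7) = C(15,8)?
True

Solution: Hockey stick identity gives Σ = C(15,8) = 6,435; RHS C(15,8) = 6,435.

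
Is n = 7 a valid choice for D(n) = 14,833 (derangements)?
No

Working:
D(7) = (7-1)·[D(6) + D(5)] = 6·[265 + 44] = 1,854, which does not equal 14,833.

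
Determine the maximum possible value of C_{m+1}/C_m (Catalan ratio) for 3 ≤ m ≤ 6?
C_{m+1}/C_m = 2(2m+1)/(m+2), which increases with m. Maximum at m = 6: 2·13/8 = 13/4.

Answer: 13/4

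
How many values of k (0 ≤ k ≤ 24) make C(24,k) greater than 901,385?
7

Reasoning: Row 24 is unimodal and symmetric about k=24/2. C(24,8)=735,471 ≤ 901,385; C(24,9)=1,307,504 > 901,385; by symmetry C(24,k) > 901,385 for k = 9..15. That's 15 - 9 + 1 = 7 values.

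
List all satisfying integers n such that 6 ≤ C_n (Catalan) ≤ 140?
C_3=5; C_4=14; C_5=42; C_6=132; C_7=429. So valid n = 4, 5, 6.

Answer: 4, 5, 6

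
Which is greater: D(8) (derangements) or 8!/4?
D(8) = (8-1)·[D(7) + D(6)] = 7·[1,854 + 265] = 14,833; 8!/4 = 40,320/4 = 10,080.
Final answer: D(8)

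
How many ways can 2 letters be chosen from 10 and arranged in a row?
P(10,2) = 10!/(10-2)! = 90.

Answer: 90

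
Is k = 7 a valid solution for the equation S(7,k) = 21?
No

Working:
S(7,7) = 7·S(6,7) + S(6,6) = 7·0 + 1 = 1, which does not equal 21.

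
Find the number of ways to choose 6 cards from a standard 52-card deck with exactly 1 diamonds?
7,484,841

Working:
13 diamonds and 39 non-diamonds: C(13,1) × C(39,5) = 13 × 575757 = 7,484,841.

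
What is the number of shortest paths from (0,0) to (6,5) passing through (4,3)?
210

Reasoning: To (4,3): C(7,4)=35. From there: C(4,2)=6. Total: 210.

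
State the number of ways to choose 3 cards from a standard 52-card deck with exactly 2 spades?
3,042

Explanation: 13 spades and 39 non-spades: C(13,2) × C(39,1) = 78 × 39 = 3,042.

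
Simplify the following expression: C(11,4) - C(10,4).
C(11,4) - C(10,4) = C(10,3) = 120.

Answer: 120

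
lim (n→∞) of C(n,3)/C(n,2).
C(n,3)/C(n,2) = (n-2)/3 → ∞ as n → ∞.

Answer: ∞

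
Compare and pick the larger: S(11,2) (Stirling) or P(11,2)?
S(11,2)
S(11,2) = 2·S(10,2) + S(10,1) = 2·511 + 1 = 1,023; P(11,2) = 110.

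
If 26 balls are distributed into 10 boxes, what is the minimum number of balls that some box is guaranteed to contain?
Pigeonhole: ⌈26/10⌉ = 3.

Answer: 3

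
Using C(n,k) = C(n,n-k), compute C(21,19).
210

Explanation: C(21,19) = C(21,2) = 210.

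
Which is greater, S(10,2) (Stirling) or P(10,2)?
S(10,2) = 2·S(9,2) + S(9,1) = 2·255 + 1 = 511; P(10,2) = 90.

Answer: S(10,2)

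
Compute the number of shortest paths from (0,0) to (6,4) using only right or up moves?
Choose 6 rights from 10 moves: C(10,6) = 210.
Final answer: 210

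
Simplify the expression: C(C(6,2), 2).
105

C(6,2) = 15, then C(15, 2) = 105.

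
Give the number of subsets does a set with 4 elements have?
16
Each element can be included or excluded: 2^4 = 16.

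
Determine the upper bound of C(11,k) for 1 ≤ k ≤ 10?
C(11,k) is maximised at the centre of the row: C(11,5) = 462.

Answer: 462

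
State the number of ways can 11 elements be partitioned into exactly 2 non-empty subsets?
This equals S(11,2), the Stirling number of the 2nd kind.
Using the Stirling recurrence: S(n,k) = k·S(n-1,k) + S(n-1,k-1)
S(11,2) = 2·S(10,2) + S(10,1)
         = 2·511 + 1
         = 1022 + 1
         = 1,023

Answer: 1,023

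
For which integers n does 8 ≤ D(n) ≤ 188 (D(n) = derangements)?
Using D(n) = (n−1)[D(n−1) + D(n−2)] with D(1)=0, D(2)=1: D(3)=2; D(4)=9; D(5)=44; D(6)=265. So valid n = 4, 5.
Final answer: 4, 5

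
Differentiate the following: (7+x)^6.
Using the power rule: d/dx (7+x)^6 = 6(7+x)^{5}.

Answer: 6(7+x)^5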